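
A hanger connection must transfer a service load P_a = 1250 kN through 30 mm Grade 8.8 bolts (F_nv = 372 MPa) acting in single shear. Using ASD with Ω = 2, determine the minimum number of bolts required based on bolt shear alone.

A_b = π·30²/4 = 706.9 mm².
Per-bolt allowable strength R_n/Ω = 372 × 706.9 × 1 / 1000 / 2 = 131.5 kN.
n ≥ 1250 / 131.5 = 9.507 → use 10 bolts.

10 bolts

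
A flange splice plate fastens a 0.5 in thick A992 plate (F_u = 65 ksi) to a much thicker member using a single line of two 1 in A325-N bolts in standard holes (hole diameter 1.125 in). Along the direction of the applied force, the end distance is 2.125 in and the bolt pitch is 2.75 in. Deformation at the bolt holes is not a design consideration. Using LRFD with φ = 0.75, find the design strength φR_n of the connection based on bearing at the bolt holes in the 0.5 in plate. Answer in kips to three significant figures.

117 kips

Per bolt r_n = 1.5 l_c t F_u ≤ 3.0 d t F_u; upper limit = 3.0 × 1 × 0.5 × 65 = 97.5 kips.
Edge bolt: l_c = 2.125 − 1.125/2 = 1.562 in → 1.5 × 1.562 × 0.5 × 65 = 76.17 → r_n = 76.17 kips.
Interior bolts: l_c = 2.75 − 1.125 = 1.625 in → 1.5 × 1.625 × 0.5 × 65 = 79.22 → r_n = 79.22 kips.
R_n = 1 × 76.17 + 1 × 79.22 = 155.4 kips.
Design strength φR_n = 0.75 × 155.4 = 117 kips.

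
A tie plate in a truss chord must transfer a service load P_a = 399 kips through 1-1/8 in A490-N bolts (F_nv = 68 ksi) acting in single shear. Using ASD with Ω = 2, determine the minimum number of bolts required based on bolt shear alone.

A_b = π·1.125²/4 = 0.994 in².
Per-bolt allowable strength R_n/Ω = 68 × 0.994 × 1 / 2 = 33.8 kips.
n ≥ 399 / 33.8 = 11.81 → use 12 bolts.

12 bolts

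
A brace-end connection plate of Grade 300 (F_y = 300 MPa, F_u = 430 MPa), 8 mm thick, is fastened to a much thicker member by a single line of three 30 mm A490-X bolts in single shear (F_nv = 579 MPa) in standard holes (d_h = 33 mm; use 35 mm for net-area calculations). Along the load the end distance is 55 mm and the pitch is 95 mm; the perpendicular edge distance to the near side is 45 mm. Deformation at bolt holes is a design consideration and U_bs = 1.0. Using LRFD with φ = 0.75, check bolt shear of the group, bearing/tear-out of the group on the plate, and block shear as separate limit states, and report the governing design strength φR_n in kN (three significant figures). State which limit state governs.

315 kN (block shear governs)

Bolt shear: A_b = π·30²/4 = 706.9 mm²; R_n = 579 × 706.9 × 3 × 1 / 1000 = 1228 kN → 0.75 × 1228 = 921 kN.
Bearing: edge l_c = 38.5, r_n = 158.9 kN; interior l_c = 62, r_n = 247.7 kN; R_n = 158.9 + 2·247.7 = 654.3 kN → 491 kN.
Block shear: A_gv = 1960, A_nv = 1260, A_nt = 220 mm²; R_n = min(0.6F_uA_nv, 0.6F_yA_gv) + U_bs·F_u·A_nt = 419.7 kN → 315 kN.
Block shear governs: 315 kN.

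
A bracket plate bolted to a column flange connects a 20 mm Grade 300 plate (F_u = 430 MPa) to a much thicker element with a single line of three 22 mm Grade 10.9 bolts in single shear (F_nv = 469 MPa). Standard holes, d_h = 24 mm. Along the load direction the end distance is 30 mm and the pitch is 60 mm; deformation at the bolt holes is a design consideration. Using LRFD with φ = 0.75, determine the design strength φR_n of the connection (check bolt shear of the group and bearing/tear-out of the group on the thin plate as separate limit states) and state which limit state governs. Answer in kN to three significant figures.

Bolt shear: A_b = π·22²/4 = 380.1 mm²; R_n = 469 × 380.1 × 3 × 1 / 1000 = 534.8 kN → 0.75 × 534.8 = 401 kN.
Bearing (1.2 l_c t F_u ≤ 2.4 d t F_u): upper limit = 2.4·22·20·430 / 1000 = 454.1 kN.
  Edge l_c = 30 − 24/2 = 18 → r_n = 185.8 kN; interior l_c = 60 − 24 = 36 → r_n = 371.5 kN.
  R_n,bearing = 1·185.8 + 2·371.5 = 928.8 kN → 0.75 × 928.8 = 697 kN.
Bolt shear governs: 401 kN.

401 kN (bolt shear governs)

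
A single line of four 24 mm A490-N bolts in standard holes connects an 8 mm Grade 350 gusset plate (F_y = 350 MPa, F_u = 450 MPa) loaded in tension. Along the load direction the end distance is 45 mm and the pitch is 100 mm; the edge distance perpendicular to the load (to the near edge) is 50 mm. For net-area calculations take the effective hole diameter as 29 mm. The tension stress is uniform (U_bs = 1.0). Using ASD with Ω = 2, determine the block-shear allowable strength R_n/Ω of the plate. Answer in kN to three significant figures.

327 kN

Shear plane L_v = 45 + 3·100 = 345 mm; A_gv = 345 × 8 = 2760 mm².
A_nv = (345 − 3.5·29) × 8 = 1948 mm².
A_nt = (50 − 0.5·29) × 8 = 284 mm².
0.6 F_u A_nv = 526 kN; 0.6 F_y A_gv = 579.6 kN → shear rupture governs the shear term.
R_n = 526 + 1.0 × 450 × 284 / 1000 = 653.8 kN.
Allowable strength R_n/Ω = 653.8 / 2 = 327 kN.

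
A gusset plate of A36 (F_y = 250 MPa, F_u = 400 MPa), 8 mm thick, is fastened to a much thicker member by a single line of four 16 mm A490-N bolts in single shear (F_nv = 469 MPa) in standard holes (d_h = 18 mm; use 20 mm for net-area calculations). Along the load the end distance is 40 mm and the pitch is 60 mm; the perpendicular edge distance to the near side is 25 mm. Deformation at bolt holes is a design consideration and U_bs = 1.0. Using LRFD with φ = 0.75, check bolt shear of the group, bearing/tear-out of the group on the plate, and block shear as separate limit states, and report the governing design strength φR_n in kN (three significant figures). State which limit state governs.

Bolt shear: A_b = π·16²/4 = 201.1 mm²; R_n = 469 × 201.1 × 4 × 1 / 1000 = 377.2 kN → 0.75 × 377.2 = 283 kN.
Bearing: edge l_c = 31, r_n = 119 kN; interior l_c = 42, r_n = 122.9 kN; R_n = 119 + 3·122.9 = 487.7 kN → 366 kN.
Block shear: A_gv = 1760, A_nv = 1200, A_nt = 120 mm²; R_n = min(0.6F_uA_nv, 0.6F_yA_gv) + U_bs·F_u·A_nt = 312 kN → 234 kN.
Block shear governs: 234 kN.

234 kN (block shear governs)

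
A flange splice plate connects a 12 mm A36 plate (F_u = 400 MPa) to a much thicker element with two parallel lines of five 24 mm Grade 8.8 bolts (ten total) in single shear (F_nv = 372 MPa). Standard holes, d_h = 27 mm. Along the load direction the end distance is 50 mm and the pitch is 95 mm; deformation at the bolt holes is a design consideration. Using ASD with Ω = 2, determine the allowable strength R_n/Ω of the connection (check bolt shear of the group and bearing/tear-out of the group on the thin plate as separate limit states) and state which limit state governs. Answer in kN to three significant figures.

Bolt shear: A_b = π·24²/4 = 452.4 mm²; R_n = 372 × 452.4 × 10 × 1 / 1000 = 1683 kN → 1683 / 2 = 841 kN.
Bearing (1.2 l_c t F_u ≤ 2.4 d t F_u): upper limit = 2.4·24·12·400 / 1000 = 276.5 kN.
  Edge l_c = 50 − 27/2 = 36.5 → r_n = 210.2 kN; interior l_c = 95 − 27 = 68 → r_n = 276.5 kN.
  R_n,bearing = 2·210.2 + 8·276.5 = 2632 kN → 2632 / 2 = 1320 kN.
Bolt shear governs: 841 kN.

841 kN (bolt shear governs)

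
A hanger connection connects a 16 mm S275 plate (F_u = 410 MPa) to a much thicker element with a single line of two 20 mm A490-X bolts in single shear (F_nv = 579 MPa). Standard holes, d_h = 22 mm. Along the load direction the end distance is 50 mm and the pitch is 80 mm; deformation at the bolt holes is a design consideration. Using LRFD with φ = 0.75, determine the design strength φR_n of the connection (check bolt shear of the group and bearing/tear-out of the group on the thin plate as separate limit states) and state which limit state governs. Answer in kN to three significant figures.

273 kN (bolt shear governs)

Bolt shear: A_b = π·20²/4 = 314.2 mm²; R_n = 579 × 314.2 × 2 × 1 / 1000 = 363.8 kN → 0.75 × 363.8 = 273 kN.
Bearing (1.2 l_c t F_u ≤ 2.4 d t F_u): upper limit = 2.4·20·16·410 / 1000 = 314.9 kN.
  Edge l_c = 50 − 22/2 = 39 → r_n = 307 kN; interior l_c = 80 − 22 = 58 → r_n = 314.9 kN.
  R_n,bearing = 1·307 + 1·314.9 = 621.9 kN → 0.75 × 621.9 = 466 kN.
Bolt shear governs: 273 kN.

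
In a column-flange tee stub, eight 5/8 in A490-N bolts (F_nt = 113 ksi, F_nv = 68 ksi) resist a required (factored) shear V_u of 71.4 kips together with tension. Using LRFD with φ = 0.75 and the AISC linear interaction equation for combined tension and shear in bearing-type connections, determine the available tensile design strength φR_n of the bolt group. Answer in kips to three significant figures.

A_b = π·0.625²/4 = 0.3068 in²; f_rv = 71.4 / (8 × 0.3068) = 29.09 ksi.
F'_nt = 1.3 F_nt − (F_nt / φF_nv) f_rv = 1.3·113 − (113/(0.75·68))·29.09 = 82.44 ksi, capped at F_nt → F'_nt = 82.44 ksi.
R_n = F'_nt · A_b · n = 82.44 × 0.3068 × 8 = 202.3 kips.
Design strength φR_n = 0.75 × 202.3 = 152 kips.

152 kips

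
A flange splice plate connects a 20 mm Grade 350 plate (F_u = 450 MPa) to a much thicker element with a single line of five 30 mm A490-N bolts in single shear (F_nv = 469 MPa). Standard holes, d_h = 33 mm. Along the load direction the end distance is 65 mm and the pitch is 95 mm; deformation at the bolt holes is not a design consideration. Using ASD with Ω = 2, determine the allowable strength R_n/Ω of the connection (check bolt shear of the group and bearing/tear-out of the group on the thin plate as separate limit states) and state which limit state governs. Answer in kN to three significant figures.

829 kN (bolt shear governs)

Bolt shear: A_b = π·30²/4 = 706.9 mm²; R_n = 469 × 706.9 × 5 × 1 / 1000 = 1658 kN → 1658 / 2 = 829 kN.
Bearing (1.5 l_c t F_u ≤ 3.0 d t F_u): upper limit = 3.0·30·20·450 / 1000 = 810 kN.
  Edge l_c = 65 − 33/2 = 48.5 → r_n = 654.8 kN; interior l_c = 95 − 33 = 62 → r_n = 810 kN.
  R_n,bearing = 1·654.8 + 4·810 = 3895 kN → 3895 / 2 = 1950 kN.
Bolt shear governs: 829 kN.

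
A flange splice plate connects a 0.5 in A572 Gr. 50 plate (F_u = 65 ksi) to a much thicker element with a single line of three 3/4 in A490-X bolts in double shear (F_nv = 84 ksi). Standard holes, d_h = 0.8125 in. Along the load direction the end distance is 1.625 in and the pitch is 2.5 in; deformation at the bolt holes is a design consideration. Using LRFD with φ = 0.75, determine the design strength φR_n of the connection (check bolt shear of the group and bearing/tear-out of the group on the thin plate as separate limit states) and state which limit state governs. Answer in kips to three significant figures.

123 kips (bearing governs)

Bolt shear: A_b = π·0.75²/4 = 0.4418 in²; R_n = 84 × 0.4418 × 3 × 2 = 222.7 kips → 0.75 × 222.7 = 167 kips.
Bearing (1.2 l_c t F_u ≤ 2.4 d t F_u): upper limit = 2.4·0.75·0.5·65 = 58.5 kips.
  Edge l_c = 1.625 − 0.8125/2 = 1.219 → r_n = 47.53 kips; interior l_c = 2.5 − 0.8125 = 1.688 → r_n = 58.5 kips.
  R_n,bearing = 1·47.53 + 2·58.5 = 164.5 kips → 0.75 × 164.5 = 123 kips.
Bearing governs: 123 kips.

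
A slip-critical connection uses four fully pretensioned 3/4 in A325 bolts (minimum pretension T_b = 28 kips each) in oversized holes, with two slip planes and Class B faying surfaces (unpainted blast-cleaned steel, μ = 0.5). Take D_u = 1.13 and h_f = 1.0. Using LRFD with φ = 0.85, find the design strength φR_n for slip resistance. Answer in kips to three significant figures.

108 kips

R_n = μ · D_u · h_f · T_b · n_s · n_b = 0.5 × 1.13 × 1.0 × 28 × 2 × 4 = 126.6 kips.
Design strength φR_n = 0.85 × 126.6 = 108 kips.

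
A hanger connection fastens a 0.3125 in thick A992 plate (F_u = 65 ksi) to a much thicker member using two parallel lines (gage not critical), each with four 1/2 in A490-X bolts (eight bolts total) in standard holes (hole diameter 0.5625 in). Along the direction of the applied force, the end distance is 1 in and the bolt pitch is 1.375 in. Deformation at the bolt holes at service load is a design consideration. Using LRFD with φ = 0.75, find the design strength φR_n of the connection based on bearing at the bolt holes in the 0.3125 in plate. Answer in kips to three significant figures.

Per bolt r_n = 1.2 l_c t F_u ≤ 2.4 d t F_u; upper limit = 2.4 × 0.5 × 0.3125 × 65 = 24.38 kips.
Edge bolt: l_c = 1 − 0.5625/2 = 0.7188 in → 1.2 × 0.7188 × 0.3125 × 65 = 17.52 → r_n = 17.52 kips.
Interior bolts: l_c = 1.375 − 0.5625 = 0.8125 in → 1.2 × 0.8125 × 0.3125 × 65 = 19.8 → r_n = 19.8 kips.
R_n = 2 × 17.52 + 6 × 19.8 = 153.9 kips.
Design strength φR_n = 0.75 × 153.9 = 115 kips.

115 kips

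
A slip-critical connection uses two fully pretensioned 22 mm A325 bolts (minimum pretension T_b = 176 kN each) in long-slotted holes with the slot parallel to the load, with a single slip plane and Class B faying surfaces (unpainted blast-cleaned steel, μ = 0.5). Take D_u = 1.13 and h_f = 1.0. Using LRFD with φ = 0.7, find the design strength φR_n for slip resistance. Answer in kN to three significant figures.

R_n = μ · D_u · h_f · T_b · n_s · n_b = 0.5 × 1.13 × 1.0 × 176 × 1 × 2 = 198.9 kN.
Design strength φR_n = 0.7 × 198.9 = 139 kN.

139 kN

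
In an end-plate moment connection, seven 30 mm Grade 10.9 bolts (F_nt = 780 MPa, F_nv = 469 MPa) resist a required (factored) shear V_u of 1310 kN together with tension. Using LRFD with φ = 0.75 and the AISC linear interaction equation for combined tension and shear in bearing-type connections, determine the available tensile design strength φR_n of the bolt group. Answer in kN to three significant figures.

1580 kN

A_b = π·30²/4 = 706.9 mm²; f_rv = 1310 × 1000 / (7 × 706.9) = 264.8 MPa.
F'_nt = 1.3 F_nt − (F_nt / φF_nv) f_rv = 1.3·780 − (780/(0.75·469))·264.8 = 426.9 MPa, capped at F_nt → F'_nt = 426.9 MPa.
R_n = F'_nt · A_b · n = 426.9 × 706.9 × 7 / 1000 = 2112 kN.
Design strength φR_n = 0.75 × 2112 = 1580 kN.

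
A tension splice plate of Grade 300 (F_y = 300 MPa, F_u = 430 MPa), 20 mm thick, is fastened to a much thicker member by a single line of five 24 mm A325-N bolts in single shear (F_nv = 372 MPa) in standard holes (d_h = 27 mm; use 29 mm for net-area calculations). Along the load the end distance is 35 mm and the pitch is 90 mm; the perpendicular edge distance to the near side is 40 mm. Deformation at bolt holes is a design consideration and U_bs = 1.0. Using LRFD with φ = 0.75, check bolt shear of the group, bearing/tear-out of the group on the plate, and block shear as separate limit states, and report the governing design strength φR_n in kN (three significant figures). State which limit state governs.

631 kN (bolt shear governs)

Bolt shear: A_b = π·24²/4 = 452.4 mm²; R_n = 372 × 452.4 × 5 × 1 / 1000 = 841.4 kN → 0.75 × 841.4 = 631 kN.
Bearing: edge l_c = 21.5, r_n = 221.9 kN; interior l_c = 63, r_n = 495.4 kN; R_n = 221.9 + 4·495.4 = 2203 kN → 1650 kN.
Block shear: A_gv = 7900, A_nv = 5290, A_nt = 510 mm²; R_n = min(0.6F_uA_nv, 0.6F_yA_gv) + U_bs·F_u·A_nt = 1584 kN → 1190 kN.
Bolt shear governs: 631 kN.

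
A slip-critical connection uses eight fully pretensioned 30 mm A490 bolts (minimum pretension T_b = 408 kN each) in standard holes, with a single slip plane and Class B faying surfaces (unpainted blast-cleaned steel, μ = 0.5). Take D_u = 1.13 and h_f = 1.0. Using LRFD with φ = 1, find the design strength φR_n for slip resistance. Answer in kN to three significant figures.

1840 kN

R_n = μ · D_u · h_f · T_b · n_s · n_b = 0.5 × 1.13 × 1.0 × 408 × 1 × 8 = 1844 kN.
Design strength φR_n = 1 × 1844 = 1840 kN.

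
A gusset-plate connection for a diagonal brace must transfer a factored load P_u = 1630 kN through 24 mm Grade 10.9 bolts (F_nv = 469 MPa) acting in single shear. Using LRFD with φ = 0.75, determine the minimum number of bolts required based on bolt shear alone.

11 bolts

A_b = π·24²/4 = 452.4 mm².
Per-bolt design strength φR_n = 0.75 × 469 × 452.4 × 1 / 1000 = 159.1 kN.
n ≥ 1630 / 159.1 = 10.24 → use 11 bolts.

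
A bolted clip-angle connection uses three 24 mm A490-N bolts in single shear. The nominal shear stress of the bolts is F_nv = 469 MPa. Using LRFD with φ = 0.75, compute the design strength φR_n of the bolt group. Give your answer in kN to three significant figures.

A_b = π × 24² / 4 = 452.4 mm².
R_n = F_nv · A_b · n · n_s = 469 × 452.4 × 3 × 1 / 1000 = 636.5 kN.
Design strength φR_n = 0.75 × 636.5 = 477 kN.

477 kN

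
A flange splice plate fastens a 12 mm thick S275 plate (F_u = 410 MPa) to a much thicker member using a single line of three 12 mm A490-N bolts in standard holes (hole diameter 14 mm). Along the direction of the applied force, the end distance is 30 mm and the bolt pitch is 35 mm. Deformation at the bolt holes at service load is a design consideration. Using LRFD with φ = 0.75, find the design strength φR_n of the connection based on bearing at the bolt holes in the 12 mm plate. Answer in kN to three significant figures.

Per bolt r_n = 1.2 l_c t F_u ≤ 2.4 d t F_u; upper limit = 2.4 × 12 × 12 × 410 / 1000 = 141.7 kN.
Edge bolt: l_c = 30 − 14/2 = 23 mm → 1.2 × 23 × 12 × 410 / 1000 = 135.8 → r_n = 135.8 kN.
Interior bolts: l_c = 35 − 14 = 21 mm → 1.2 × 21 × 12 × 410 / 1000 = 124 → r_n = 124 kN.
R_n = 1 × 135.8 + 2 × 124 = 383.8 kN.
Design strength φR_n = 0.75 × 383.8 = 288 kN.

288 kN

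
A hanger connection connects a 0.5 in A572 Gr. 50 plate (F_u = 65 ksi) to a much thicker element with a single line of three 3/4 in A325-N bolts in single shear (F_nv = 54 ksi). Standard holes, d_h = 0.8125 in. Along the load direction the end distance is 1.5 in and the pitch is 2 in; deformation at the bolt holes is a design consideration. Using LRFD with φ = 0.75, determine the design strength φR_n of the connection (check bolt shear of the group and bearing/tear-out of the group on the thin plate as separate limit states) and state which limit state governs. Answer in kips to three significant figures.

Bolt shear: A_b = π·0.75²/4 = 0.4418 in²; R_n = 54 × 0.4418 × 3 × 1 = 71.57 kips → 0.75 × 71.57 = 53.7 kips.
Bearing (1.2 l_c t F_u ≤ 2.4 d t F_u): upper limit = 2.4·0.75·0.5·65 = 58.5 kips.
  Edge l_c = 1.5 − 0.8125/2 = 1.094 → r_n = 42.66 kips; interior l_c = 2 − 0.8125 = 1.188 → r_n = 46.31 kips.
  R_n,bearing = 1·42.66 + 2·46.31 = 135.3 kips → 0.75 × 135.3 = 101 kips.
Bolt shear governs: 53.7 kips.

53.7 kips (bolt shear governs)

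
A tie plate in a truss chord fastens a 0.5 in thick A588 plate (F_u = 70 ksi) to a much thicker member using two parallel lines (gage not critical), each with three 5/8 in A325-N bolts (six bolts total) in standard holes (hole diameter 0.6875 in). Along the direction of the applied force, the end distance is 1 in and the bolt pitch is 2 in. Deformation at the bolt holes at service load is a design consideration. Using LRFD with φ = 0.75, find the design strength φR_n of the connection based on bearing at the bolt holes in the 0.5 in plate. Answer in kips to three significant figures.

199 kips

Per bolt r_n = 1.2 l_c t F_u ≤ 2.4 d t F_u; upper limit = 2.4 × 0.625 × 0.5 × 70 = 52.5 kips.
Edge bolt: l_c = 1 − 0.6875/2 = 0.6562 in → 1.2 × 0.6562 × 0.5 × 70 = 27.56 → r_n = 27.56 kips.
Interior bolts: l_c = 2 − 0.6875 = 1.312 in → 1.2 × 1.312 × 0.5 × 70 = 55.12 → r_n = 52.5 kips.
R_n = 2 × 27.56 + 4 × 52.5 = 265.1 kips.
Design strength φR_n = 0.75 × 265.1 = 199 kips.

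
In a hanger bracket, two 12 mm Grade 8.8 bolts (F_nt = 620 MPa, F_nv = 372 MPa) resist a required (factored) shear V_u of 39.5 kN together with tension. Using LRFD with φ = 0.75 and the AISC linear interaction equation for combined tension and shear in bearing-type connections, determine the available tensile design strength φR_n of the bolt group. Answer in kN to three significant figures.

A_b = π·12²/4 = 113.1 mm²; f_rv = 39.5 × 1000 / (2 × 113.1) = 174.6 MPa.
F'_nt = 1.3 F_nt − (F_nt / φF_nv) f_rv = 1.3·620 − (620/(0.75·372))·174.6 = 417.9 MPa, capped at F_nt → F'_nt = 417.9 MPa.
R_n = F'_nt · A_b · n = 417.9 × 113.1 × 2 / 1000 = 94.54 kN.
Design strength φR_n = 0.75 × 94.54 = 70.9 kN.

70.9 kN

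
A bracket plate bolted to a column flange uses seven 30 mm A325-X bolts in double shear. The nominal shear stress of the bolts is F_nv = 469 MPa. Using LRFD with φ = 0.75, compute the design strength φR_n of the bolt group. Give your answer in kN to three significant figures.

A_b = π × 30² / 4 = 706.9 mm².
R_n = F_nv · A_b · n · n_s = 469 × 706.9 × 7 × 2 / 1000 = 4641 kN.
Design strength φR_n = 0.75 × 4641 = 3480 kN.

3480 kN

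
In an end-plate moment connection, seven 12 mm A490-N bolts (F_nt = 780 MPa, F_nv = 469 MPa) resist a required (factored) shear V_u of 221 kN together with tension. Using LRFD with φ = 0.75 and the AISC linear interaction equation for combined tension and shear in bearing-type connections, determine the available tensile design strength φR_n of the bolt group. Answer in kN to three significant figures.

A_b = π·12²/4 = 113.1 mm²; f_rv = 221 × 1000 / (7 × 113.1) = 279.2 MPa.
F'_nt = 1.3 F_nt − (F_nt / φF_nv) f_rv = 1.3·780 − (780/(0.75·469))·279.2 = 395 MPa, capped at F_nt → F'_nt = 395 MPa.
R_n = F'_nt · A_b · n = 395 × 113.1 × 7 / 1000 = 312.7 kN.
Design strength φR_n = 0.75 × 312.7 = 235 kN.

235 kN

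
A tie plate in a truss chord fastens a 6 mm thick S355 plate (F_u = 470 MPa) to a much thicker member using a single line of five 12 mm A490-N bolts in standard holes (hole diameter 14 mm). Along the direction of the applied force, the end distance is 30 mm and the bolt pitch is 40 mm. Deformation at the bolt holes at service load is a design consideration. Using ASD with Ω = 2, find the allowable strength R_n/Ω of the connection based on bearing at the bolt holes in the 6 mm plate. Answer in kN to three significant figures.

Per bolt r_n = 1.2 l_c t F_u ≤ 2.4 d t F_u; upper limit = 2.4 × 12 × 6 × 470 / 1000 = 81.22 kN.
Edge bolt: l_c = 30 − 14/2 = 23 mm → 1.2 × 23 × 6 × 470 / 1000 = 77.83 → r_n = 77.83 kN.
Interior bolts: l_c = 40 − 14 = 26 mm → 1.2 × 26 × 6 × 470 / 1000 = 87.98 → r_n = 81.22 kN.
R_n = 1 × 77.83 + 4 × 81.22 = 402.7 kN.
Allowable strength R_n/Ω = 402.7 / 2 = 201 kN.

201 kN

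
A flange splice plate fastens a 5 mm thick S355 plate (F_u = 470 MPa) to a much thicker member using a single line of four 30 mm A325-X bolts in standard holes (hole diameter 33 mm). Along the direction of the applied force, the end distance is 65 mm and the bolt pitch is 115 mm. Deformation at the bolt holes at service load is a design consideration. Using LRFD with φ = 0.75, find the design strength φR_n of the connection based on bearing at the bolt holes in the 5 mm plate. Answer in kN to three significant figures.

483 kN

Per bolt r_n = 1.2 l_c t F_u ≤ 2.4 d t F_u; upper limit = 2.4 × 30 × 5 × 470 / 1000 = 169.2 kN.
Edge bolt: l_c = 65 − 33/2 = 48.5 mm → 1.2 × 48.5 × 5 × 470 / 1000 = 136.8 → r_n = 136.8 kN.
Interior bolts: l_c = 115 − 33 = 82 mm → 1.2 × 82 × 5 × 470 / 1000 = 231.2 → r_n = 169.2 kN.
R_n = 1 × 136.8 + 3 × 169.2 = 644.4 kN.
Design strength φR_n = 0.75 × 644.4 = 483 kN.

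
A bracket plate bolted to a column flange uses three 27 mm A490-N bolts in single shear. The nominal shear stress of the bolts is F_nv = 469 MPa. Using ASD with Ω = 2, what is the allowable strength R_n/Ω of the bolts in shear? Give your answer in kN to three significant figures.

403 kN

A_b = π × 27² / 4 = 572.6 mm².
R_n = F_nv · A_b · n · n_s = 469 × 572.6 × 3 × 1 / 1000 = 805.6 kN.
Allowable strength R_n/Ω = 805.6 / 2 = 403 kN.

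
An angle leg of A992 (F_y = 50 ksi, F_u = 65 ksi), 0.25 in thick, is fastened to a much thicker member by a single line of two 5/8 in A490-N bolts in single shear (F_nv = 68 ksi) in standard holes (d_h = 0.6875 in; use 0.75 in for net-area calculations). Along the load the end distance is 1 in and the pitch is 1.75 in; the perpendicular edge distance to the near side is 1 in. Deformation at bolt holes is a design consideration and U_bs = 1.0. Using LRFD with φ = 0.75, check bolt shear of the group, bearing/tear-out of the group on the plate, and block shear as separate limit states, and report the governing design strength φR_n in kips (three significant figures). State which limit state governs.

19.5 kips (block shear governs)

Bolt shear: A_b = π·0.625²/4 = 0.3068 in²; R_n = 68 × 0.3068 × 2 × 1 = 41.72 kips → 0.75 × 41.72 = 31.3 kips.
Bearing: edge l_c = 0.6562, r_n = 12.8 kips; interior l_c = 1.062, r_n = 20.72 kips; R_n = 12.8 + 1·20.72 = 33.52 kips → 25.1 kips.
Block shear: A_gv = 0.6875, A_nv = 0.4062, A_nt = 0.1562 in²; R_n = min(0.6F_uA_nv, 0.6F_yA_gv) + U_bs·F_u·A_nt = 26 kips → 19.5 kips.
Block shear governs: 19.5 kips.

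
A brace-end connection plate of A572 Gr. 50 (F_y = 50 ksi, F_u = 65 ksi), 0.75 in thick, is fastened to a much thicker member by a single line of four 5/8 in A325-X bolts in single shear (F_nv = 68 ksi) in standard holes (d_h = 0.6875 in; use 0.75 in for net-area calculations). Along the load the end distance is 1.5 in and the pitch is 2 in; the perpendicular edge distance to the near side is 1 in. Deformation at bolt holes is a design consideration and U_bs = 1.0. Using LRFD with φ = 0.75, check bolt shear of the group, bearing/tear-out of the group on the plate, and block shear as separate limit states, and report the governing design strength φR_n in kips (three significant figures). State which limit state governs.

Bolt shear: A_b = π·0.625²/4 = 0.3068 in²; R_n = 68 × 0.3068 × 4 × 1 = 83.45 kips → 0.75 × 83.45 = 62.6 kips.
Bearing: edge l_c = 1.156, r_n = 67.64 kips; interior l_c = 1.312, r_n = 73.12 kips; R_n = 67.64 + 3·73.12 = 287 kips → 215 kips.
Block shear: A_gv = 5.625, A_nv = 3.656, A_nt = 0.4688 in²; R_n = min(0.6F_uA_nv, 0.6F_yA_gv) + U_bs·F_u·A_nt = 173.1 kips → 130 kips.
Bolt shear governs: 62.6 kips.

62.6 kips (bolt shear governs)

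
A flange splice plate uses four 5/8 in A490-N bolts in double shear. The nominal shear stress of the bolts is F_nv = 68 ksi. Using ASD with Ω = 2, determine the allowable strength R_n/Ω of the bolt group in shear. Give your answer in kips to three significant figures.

A_b = π × 0.625² / 4 = 0.3068 in².
R_n = F_nv · A_b · n · n_s = 68 × 0.3068 × 4 × 2 = 166.9 kips.
Allowable strength R_n/Ω = 166.9 / 2 = 83.4 kips.

83.4 kips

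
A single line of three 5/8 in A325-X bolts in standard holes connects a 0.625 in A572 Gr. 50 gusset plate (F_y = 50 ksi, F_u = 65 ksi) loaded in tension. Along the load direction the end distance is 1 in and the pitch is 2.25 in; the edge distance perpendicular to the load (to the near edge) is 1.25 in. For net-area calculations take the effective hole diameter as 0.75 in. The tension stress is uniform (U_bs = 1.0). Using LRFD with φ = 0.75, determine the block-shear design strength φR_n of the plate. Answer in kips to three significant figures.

Shear plane L_v = 1 + 2·2.25 = 5.5 in; A_gv = 5.5 × 0.625 = 3.438 in².
A_nv = (5.5 − 2.5·0.75) × 0.625 = 2.266 in².
A_nt = (1.25 − 0.5·0.75) × 0.625 = 0.5469 in².
0.6 F_u A_nv = 88.36 kips; 0.6 F_y A_gv = 103.1 kips → shear rupture governs the shear term.
R_n = 88.36 + 1.0 × 65 × 0.5469 = 123.9 kips.
Design strength φR_n = 0.75 × 123.9 = 92.9 kips.

92.9 kips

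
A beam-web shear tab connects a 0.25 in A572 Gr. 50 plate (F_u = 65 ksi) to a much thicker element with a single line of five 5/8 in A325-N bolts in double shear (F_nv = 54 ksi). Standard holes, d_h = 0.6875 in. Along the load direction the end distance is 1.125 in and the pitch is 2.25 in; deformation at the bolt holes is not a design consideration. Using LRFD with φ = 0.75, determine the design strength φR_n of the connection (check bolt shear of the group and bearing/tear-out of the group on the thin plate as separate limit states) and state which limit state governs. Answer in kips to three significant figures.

106 kips (bearing governs)

Bolt shear: A_b = π·0.625²/4 = 0.3068 in²; R_n = 54 × 0.3068 × 5 × 2 = 165.7 kips → 0.75 × 165.7 = 124 kips.
Bearing (1.5 l_c t F_u ≤ 3.0 d t F_u): upper limit = 3.0·0.625·0.25·65 = 30.47 kips.
  Edge l_c = 1.125 − 0.6875/2 = 0.7812 → r_n = 19.04 kips; interior l_c = 2.25 − 0.6875 = 1.562 → r_n = 30.47 kips.
  R_n,bearing = 1·19.04 + 4·30.47 = 140.9 kips → 0.75 × 140.9 = 106 kips.
Bearing governs: 106 kips.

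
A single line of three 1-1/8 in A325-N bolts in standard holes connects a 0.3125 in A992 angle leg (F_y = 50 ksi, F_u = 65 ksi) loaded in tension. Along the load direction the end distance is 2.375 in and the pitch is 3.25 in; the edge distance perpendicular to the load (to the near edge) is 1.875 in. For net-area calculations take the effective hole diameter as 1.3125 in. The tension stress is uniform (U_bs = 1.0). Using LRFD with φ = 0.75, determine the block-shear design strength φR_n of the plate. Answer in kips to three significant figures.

69.7 kips

Shear plane L_v = 2.375 + 2·3.25 = 8.875 in; A_gv = 8.875 × 0.3125 = 2.773 in².
A_nv = (8.875 − 2.5·1.3125) × 0.3125 = 1.748 in².
A_nt = (1.875 − 0.5·1.3125) × 0.3125 = 0.3809 in².
0.6 F_u A_nv = 68.17 kips; 0.6 F_y A_gv = 83.2 kips → shear rupture governs the shear term.
R_n = 68.17 + 1.0 × 65 × 0.3809 = 92.93 kips.
Design strength φR_n = 0.75 × 92.93 = 69.7 kips.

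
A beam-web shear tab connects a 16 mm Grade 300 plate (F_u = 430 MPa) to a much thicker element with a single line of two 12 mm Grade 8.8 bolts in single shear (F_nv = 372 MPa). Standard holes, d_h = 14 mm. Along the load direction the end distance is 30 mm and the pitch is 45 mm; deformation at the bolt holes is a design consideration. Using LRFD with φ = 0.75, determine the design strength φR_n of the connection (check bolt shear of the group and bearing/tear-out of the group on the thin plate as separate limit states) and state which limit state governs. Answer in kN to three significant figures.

63.1 kN (bolt shear governs)

Bolt shear: A_b = π·12²/4 = 113.1 mm²; R_n = 372 × 113.1 × 2 × 1 / 1000 = 84.14 kN → 0.75 × 84.14 = 63.1 kN.
Bearing (1.2 l_c t F_u ≤ 2.4 d t F_u): upper limit = 2.4·12·16·430 / 1000 = 198.1 kN.
  Edge l_c = 30 − 14/2 = 23 → r_n = 189.9 kN; interior l_c = 45 − 14 = 31 → r_n = 198.1 kN.
  R_n,bearing = 1·189.9 + 1·198.1 = 388 kN → 0.75 × 388 = 291 kN.
Bolt shear governs: 63.1 kN.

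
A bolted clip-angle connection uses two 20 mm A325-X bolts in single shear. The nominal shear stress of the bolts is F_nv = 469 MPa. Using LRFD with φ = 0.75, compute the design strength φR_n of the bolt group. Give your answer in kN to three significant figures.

221 kN

A_b = π × 20² / 4 = 314.2 mm².
R_n = F_nv · A_b · n · n_s = 469 × 314.2 × 2 × 1 / 1000 = 294.7 kN.
Design strength φR_n = 0.75 × 294.7 = 221 kN.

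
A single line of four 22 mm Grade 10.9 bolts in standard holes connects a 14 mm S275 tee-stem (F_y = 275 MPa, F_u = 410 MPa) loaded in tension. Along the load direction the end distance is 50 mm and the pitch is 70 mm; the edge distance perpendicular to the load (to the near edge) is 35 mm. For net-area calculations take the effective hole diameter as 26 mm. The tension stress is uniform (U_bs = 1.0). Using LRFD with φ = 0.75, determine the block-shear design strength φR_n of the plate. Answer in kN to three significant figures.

Shear plane L_v = 50 + 3·70 = 260 mm; A_gv = 260 × 14 = 3640 mm².
A_nv = (260 − 3.5·26) × 14 = 2366 mm².
A_nt = (35 − 0.5·26) × 14 = 308 mm².
0.6 F_u A_nv = 582 kN; 0.6 F_y A_gv = 600.6 kN → shear rupture governs the shear term.
R_n = 582 + 1.0 × 410 × 308 / 1000 = 708.3 kN.
Design strength φR_n = 0.75 × 708.3 = 531 kN.

531 kN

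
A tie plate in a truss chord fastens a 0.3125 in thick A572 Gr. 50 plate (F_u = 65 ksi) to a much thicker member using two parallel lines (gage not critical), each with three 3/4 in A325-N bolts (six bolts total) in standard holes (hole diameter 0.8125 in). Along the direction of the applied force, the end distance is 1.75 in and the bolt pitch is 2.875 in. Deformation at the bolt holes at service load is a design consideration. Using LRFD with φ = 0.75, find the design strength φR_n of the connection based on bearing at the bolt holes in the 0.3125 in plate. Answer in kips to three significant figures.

159 kips

Per bolt r_n = 1.2 l_c t F_u ≤ 2.4 d t F_u; upper limit = 2.4 × 0.75 × 0.3125 × 65 = 36.56 kips.
Edge bolt: l_c = 1.75 − 0.8125/2 = 1.344 in → 1.2 × 1.344 × 0.3125 × 65 = 32.75 → r_n = 32.75 kips.
Interior bolts: l_c = 2.875 − 0.8125 = 2.062 in → 1.2 × 2.062 × 0.3125 × 65 = 50.27 → r_n = 36.56 kips.
R_n = 2 × 32.75 + 4 × 36.56 = 211.8 kips.
Design strength φR_n = 0.75 × 211.8 = 159 kips.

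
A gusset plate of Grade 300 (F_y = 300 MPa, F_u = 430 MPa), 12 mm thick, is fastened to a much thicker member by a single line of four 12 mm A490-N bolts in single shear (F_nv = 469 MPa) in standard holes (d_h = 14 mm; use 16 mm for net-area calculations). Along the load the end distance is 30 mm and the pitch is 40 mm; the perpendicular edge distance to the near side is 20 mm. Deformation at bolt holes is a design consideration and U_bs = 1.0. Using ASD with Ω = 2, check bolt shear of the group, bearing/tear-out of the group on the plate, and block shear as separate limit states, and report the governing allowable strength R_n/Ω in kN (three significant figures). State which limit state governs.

Bolt shear: A_b = π·12²/4 = 113.1 mm²; R_n = 469 × 113.1 × 4 × 1 / 1000 = 212.2 kN → 212.2 / 2 = 106 kN.
Bearing: edge l_c = 23, r_n = 142.4 kN; interior l_c = 26, r_n = 148.6 kN; R_n = 142.4 + 3·148.6 = 588.2 kN → 294 kN.
Block shear: A_gv = 1800, A_nv = 1128, A_nt = 144 mm²; R_n = min(0.6F_uA_nv, 0.6F_yA_gv) + U_bs·F_u·A_nt = 352.9 kN → 176 kN.
Bolt shear governs: 106 kN.

106 kN (bolt shear governs)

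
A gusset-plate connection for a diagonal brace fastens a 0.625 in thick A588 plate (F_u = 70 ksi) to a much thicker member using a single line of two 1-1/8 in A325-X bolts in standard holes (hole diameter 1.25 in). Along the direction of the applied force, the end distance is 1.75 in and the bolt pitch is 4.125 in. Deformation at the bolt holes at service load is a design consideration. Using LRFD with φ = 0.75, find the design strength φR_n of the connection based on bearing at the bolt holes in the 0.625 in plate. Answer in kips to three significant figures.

Per bolt r_n = 1.2 l_c t F_u ≤ 2.4 d t F_u; upper limit = 2.4 × 1.125 × 0.625 × 70 = 118.1 kips.
Edge bolt: l_c = 1.75 − 1.25/2 = 1.125 in → 1.2 × 1.125 × 0.625 × 70 = 59.06 → r_n = 59.06 kips.
Interior bolts: l_c = 4.125 − 1.25 = 2.875 in → 1.2 × 2.875 × 0.625 × 70 = 150.9 → r_n = 118.1 kips.
R_n = 1 × 59.06 + 1 × 118.1 = 177.2 kips.
Design strength φR_n = 0.75 × 177.2 = 133 kips.

133 kips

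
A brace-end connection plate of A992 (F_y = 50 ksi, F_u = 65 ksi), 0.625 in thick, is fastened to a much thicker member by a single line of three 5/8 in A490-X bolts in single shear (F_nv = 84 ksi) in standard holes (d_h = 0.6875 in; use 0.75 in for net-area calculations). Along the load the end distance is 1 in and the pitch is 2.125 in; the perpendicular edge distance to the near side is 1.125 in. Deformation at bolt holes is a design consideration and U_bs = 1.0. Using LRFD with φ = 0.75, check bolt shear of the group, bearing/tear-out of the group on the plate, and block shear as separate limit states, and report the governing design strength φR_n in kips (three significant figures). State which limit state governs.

Bolt shear: A_b = π·0.625²/4 = 0.3068 in²; R_n = 84 × 0.3068 × 3 × 1 = 77.31 kips → 0.75 × 77.31 = 58 kips.
Bearing: edge l_c = 0.6562, r_n = 31.99 kips; interior l_c = 1.438, r_n = 60.94 kips; R_n = 31.99 + 2·60.94 = 153.9 kips → 115 kips.
Block shear: A_gv = 3.281, A_nv = 2.109, A_nt = 0.4688 in²; R_n = min(0.6F_uA_nv, 0.6F_yA_gv) + U_bs·F_u·A_nt = 112.7 kips → 84.6 kips.
Bolt shear governs: 58 kips.

58 kips (bolt shear governs)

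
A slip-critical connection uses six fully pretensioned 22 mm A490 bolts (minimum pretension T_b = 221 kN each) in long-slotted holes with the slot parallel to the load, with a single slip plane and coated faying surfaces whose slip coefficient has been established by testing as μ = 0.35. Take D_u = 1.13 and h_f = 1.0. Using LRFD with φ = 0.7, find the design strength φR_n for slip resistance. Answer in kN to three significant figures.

367 kN

R_n = μ · D_u · h_f · T_b · n_s · n_b = 0.35 × 1.13 × 1.0 × 221 × 1 × 6 = 524.4 kN.
Design strength φR_n = 0.7 × 524.4 = 367 kN.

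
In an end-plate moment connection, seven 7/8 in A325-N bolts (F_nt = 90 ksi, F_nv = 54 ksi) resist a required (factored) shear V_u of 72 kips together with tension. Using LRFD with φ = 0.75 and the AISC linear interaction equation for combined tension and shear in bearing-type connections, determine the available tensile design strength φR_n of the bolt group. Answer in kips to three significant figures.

249 kips

A_b = π·0.875²/4 = 0.6013 in²; f_rv = 72 / (7 × 0.6013) = 17.11 ksi.
F'_nt = 1.3 F_nt − (F_nt / φF_nv) f_rv = 1.3·90 − (90/(0.75·54))·17.11 = 78.99 ksi, capped at F_nt → F'_nt = 78.99 ksi.
R_n = F'_nt · A_b · n = 78.99 × 0.6013 × 7 = 332.5 kips.
Design strength φR_n = 0.75 × 332.5 = 249 kips.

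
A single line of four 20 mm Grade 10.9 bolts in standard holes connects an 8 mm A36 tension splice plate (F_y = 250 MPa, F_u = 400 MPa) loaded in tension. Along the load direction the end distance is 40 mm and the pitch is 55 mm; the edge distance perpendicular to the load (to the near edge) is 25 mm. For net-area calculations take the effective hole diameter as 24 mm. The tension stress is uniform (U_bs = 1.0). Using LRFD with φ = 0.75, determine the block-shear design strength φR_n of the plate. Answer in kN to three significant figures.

205 kN

Shear plane L_v = 40 + 3·55 = 205 mm; A_gv = 205 × 8 = 1640 mm².
A_nv = (205 − 3.5·24) × 8 = 968 mm².
A_nt = (25 − 0.5·24) × 8 = 104 mm².
0.6 F_u A_nv = 232.3 kN; 0.6 F_y A_gv = 246 kN → shear rupture governs the shear term.
R_n = 232.3 + 1.0 × 400 × 104 / 1000 = 273.9 kN.
Design strength φR_n = 0.75 × 273.9 = 205 kN.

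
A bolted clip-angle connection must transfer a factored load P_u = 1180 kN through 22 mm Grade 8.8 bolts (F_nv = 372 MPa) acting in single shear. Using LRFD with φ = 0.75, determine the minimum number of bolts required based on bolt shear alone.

A_b = π·22²/4 = 380.1 mm².
Per-bolt design strength φR_n = 0.75 × 372 × 380.1 × 1 / 1000 = 106.1 kN.
n ≥ 1180 / 106.1 = 11.13 → use 12 bolts.

12 bolts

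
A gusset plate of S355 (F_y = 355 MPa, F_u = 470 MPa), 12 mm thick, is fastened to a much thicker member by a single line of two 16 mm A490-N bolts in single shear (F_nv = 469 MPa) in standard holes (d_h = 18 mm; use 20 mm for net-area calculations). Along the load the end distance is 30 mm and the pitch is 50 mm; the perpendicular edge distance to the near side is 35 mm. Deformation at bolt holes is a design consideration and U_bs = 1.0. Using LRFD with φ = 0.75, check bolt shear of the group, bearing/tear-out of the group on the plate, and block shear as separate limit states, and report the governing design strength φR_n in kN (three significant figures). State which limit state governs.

Bolt shear: A_b = π·16²/4 = 201.1 mm²; R_n = 469 × 201.1 × 2 × 1 / 1000 = 188.6 kN → 0.75 × 188.6 = 141 kN.
Bearing: edge l_c = 21, r_n = 142.1 kN; interior l_c = 32, r_n = 216.6 kN; R_n = 142.1 + 1·216.6 = 358.7 kN → 269 kN.
Block shear: A_gv = 960, A_nv = 600, A_nt = 300 mm²; R_n = min(0.6F_uA_nv, 0.6F_yA_gv) + U_bs·F_u·A_nt = 310.2 kN → 233 kN.
Bolt shear governs: 141 kN.

141 kN (bolt shear governs)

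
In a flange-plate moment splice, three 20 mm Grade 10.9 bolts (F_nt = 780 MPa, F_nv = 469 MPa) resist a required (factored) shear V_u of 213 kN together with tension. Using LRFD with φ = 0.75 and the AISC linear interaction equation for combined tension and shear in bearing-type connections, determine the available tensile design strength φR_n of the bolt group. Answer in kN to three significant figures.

A_b = π·20²/4 = 314.2 mm²; f_rv = 213 × 1000 / (3 × 314.2) = 226 MPa.
F'_nt = 1.3 F_nt − (F_nt / φF_nv) f_rv = 1.3·780 − (780/(0.75·469))·226 = 512.8 MPa, capped at F_nt → F'_nt = 512.8 MPa.
R_n = F'_nt · A_b · n = 512.8 × 314.2 × 3 / 1000 = 483.3 kN.
Design strength φR_n = 0.75 × 483.3 = 363 kN.

363 kN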